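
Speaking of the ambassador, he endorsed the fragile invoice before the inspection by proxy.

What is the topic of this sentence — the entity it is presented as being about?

The construction explicitly marks "the ambassador" as what the sentence is about — the topic.
The remainder of the clause is the comment (what is said about the topic).

the ambassador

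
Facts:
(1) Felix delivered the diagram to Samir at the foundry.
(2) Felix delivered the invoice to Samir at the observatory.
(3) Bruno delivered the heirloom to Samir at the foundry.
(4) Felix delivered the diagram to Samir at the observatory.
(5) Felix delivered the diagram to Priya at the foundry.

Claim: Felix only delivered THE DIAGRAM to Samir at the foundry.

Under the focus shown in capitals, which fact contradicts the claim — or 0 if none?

The capitals mark "the diagram" as focus. So "only" rules out other things, with the rest (Felix as agent and Samir as recipient and at the foundry as setting) as background.
Every other fact changes something in the background, not just the thing. Nothing refutes the claim.

0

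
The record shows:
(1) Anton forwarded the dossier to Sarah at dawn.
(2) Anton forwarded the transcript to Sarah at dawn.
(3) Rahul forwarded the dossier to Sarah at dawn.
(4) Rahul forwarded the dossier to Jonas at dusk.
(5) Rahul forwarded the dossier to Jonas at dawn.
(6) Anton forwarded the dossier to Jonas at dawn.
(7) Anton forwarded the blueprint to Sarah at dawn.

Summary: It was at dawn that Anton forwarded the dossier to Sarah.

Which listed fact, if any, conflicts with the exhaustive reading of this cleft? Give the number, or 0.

0

The cleft puts "at dawn" in focus and presupposes the open proposition with same agent, thing, recipient (Anton / the dossier / Sarah).
The exhaustive reading says no other setting fits that background.
Every other fact differs from the presupposition on some backgrounded slot, so none challenges the exhaustivity.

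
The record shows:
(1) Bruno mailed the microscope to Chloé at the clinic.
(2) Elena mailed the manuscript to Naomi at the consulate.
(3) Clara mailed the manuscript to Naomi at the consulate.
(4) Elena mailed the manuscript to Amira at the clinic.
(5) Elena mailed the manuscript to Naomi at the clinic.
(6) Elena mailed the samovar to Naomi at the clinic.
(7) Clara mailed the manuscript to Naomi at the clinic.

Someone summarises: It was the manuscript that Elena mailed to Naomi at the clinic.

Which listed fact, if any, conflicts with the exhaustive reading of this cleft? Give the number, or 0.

The cleft puts "the manuscript" in focus and presupposes the open proposition with Elena as agent and Naomi as recipient and at the clinic as setting.
Exhaustivity: the manuscript is the only thing satisfying that background.
But fact (6) also has Elena as agent and Naomi as recipient and at the clinic as setting, with thing = the samovar — so the exhaustive reading fails.

6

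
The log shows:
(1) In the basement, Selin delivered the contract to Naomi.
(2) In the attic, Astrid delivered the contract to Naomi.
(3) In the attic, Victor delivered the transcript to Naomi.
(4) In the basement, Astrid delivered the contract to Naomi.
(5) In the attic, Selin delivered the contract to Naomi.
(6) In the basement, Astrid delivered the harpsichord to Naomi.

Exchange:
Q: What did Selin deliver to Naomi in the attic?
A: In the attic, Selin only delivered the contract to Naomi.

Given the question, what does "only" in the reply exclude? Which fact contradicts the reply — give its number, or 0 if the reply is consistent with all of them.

0

The question "What did ...?" targets the thing, so in the reply the focus falls on "the contract".
"Only" then excludes alternative things while the background — Selin as agent and Naomi as recipient and in the attic as setting — is held fixed.
No listed fact shares that background with another thing. Nothing contradicts the reply.
(Fact (1) would refute a reading with focus on the setting — but that is not what the question asks.)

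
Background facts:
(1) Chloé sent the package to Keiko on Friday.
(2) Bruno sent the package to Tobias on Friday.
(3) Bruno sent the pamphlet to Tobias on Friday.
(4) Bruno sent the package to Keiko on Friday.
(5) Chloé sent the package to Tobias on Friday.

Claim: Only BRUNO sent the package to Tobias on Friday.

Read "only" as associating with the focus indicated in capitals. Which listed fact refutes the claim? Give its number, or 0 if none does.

5

The capitals mark "Bruno" as focus. So "only" rules out other agents, with the rest (thing = the package, recipient = Tobias, setting = on Friday) as background.
Fact (5) matches on thing = the package, recipient = Tobias, setting = on Friday, but has agent = Chloé instead. That refutes the claim.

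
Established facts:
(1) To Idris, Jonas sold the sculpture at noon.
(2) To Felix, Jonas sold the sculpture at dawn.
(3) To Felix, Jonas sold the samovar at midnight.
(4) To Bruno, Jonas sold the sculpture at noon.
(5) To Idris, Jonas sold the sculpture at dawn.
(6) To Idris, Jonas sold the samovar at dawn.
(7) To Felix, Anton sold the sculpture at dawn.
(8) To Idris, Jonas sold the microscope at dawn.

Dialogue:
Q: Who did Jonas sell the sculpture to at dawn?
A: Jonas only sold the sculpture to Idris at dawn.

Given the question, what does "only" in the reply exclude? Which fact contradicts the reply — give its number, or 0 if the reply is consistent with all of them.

The question "Who did ... to ...?" targets the recipient, so in the reply the focus falls on "Idris".
"Only" then excludes alternative recipients while the background — agent = Jonas, thing = the sculpture, setting = at dawn — is held fixed.
Fact (2) shares the background with a different recipient (Felix) — counterexample.
(Fact (1) would refute a reading with focus on the setting — but that is not what the question asks.)

2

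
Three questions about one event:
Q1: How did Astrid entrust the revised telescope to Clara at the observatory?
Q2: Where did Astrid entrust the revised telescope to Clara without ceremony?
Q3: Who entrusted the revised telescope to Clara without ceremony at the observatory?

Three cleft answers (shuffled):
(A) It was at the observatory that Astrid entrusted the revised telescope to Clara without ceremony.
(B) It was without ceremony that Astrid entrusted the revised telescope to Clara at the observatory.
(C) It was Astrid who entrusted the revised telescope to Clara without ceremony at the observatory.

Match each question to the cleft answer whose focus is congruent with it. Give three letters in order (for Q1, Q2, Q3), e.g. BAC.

BAC

Q1 asks about the manner; cleft (B) focuses "without ceremony", which is the manner — so Q1 → B.
Q2 asks about the location; cleft (A) focuses "at the observatory", which is the location — so Q2 → A.
Q3 asks about the subject (agent); cleft (C) focuses "Astrid", which is the subject (agent) — so Q3 → C.
Mapping: Q1→B, Q2→A, Q3→C.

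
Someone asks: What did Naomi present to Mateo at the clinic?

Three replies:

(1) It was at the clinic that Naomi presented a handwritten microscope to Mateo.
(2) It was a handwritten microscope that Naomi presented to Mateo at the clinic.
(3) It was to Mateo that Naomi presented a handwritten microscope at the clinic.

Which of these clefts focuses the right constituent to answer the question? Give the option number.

2

The question word "what" targets the direct object.
Option (1) clefts "at the clinic" — the location, not what was asked.
Option (2) clefts "a handwritten microscope" — that matches what the question asks about.
Option (3) clefts "to Mateo" — the recipient, not what was asked.
So the congruent reply is (2).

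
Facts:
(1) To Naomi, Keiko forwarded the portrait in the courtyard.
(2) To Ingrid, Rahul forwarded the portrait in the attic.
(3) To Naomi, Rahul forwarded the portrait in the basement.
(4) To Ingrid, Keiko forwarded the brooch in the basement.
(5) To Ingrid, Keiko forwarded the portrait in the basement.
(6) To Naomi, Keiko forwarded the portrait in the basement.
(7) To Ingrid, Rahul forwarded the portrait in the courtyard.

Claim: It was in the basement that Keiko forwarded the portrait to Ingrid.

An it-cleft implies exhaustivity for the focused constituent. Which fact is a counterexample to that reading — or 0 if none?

Focus of the cleft: "in the basement" (the setting). Presupposed background: same agent, thing, recipient (Keiko / the portrait / Ingrid).
The exhaustive reading says no other setting fits that background.
Every other fact differs from the presupposition on some backgrounded slot, so none challenges the exhaustivity.

0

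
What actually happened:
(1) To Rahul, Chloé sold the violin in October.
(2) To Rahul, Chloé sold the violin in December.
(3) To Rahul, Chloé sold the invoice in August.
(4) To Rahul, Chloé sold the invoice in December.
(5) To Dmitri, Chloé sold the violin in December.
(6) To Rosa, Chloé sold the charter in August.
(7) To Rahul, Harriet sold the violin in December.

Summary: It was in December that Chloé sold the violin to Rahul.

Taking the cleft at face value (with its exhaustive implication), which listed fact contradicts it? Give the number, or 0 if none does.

Focus of the cleft: "in December" (the setting). Presupposed background: agent = Chloé, thing = the violin, recipient = Rahul.
The exhaustive reading says no other setting fits that background.
Fact (1) shares the background but with setting = in October; exhaustivity is violated.

1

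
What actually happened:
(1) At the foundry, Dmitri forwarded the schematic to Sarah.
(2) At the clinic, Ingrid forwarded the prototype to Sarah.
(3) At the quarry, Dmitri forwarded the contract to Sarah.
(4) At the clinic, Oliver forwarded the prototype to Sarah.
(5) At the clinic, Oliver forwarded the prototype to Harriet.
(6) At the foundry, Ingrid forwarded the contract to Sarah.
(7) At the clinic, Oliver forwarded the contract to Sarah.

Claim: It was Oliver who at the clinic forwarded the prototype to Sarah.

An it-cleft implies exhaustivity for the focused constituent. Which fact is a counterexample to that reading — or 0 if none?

The cleft puts "Oliver" in focus and presupposes the open proposition with thing = the prototype, recipient = Sarah, setting = at the clinic.
The exhaustive reading says no other agent fits that background.
Fact (2) shares the background but with agent = Ingrid; exhaustivity is violated.

2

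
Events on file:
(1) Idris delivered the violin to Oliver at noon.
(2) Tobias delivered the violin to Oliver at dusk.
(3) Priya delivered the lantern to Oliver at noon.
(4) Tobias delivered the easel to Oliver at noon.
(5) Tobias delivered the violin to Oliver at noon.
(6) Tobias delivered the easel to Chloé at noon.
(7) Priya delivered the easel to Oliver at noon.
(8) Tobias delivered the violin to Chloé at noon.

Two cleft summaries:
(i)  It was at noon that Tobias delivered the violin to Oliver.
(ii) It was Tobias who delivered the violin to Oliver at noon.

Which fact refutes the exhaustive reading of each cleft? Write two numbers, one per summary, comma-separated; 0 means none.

2, 1

Summary (i) focuses "at noon" (the setting); background agent = Tobias, thing = the violin, recipient = Oliver. Fact (2) matches that background with setting = at dusk — refutes (i).
Summary (ii) focuses "Tobias" (the agent); background thing = the violin, recipient = Oliver, setting = at noon. Fact (1) matches that background with agent = Idris — refutes (ii).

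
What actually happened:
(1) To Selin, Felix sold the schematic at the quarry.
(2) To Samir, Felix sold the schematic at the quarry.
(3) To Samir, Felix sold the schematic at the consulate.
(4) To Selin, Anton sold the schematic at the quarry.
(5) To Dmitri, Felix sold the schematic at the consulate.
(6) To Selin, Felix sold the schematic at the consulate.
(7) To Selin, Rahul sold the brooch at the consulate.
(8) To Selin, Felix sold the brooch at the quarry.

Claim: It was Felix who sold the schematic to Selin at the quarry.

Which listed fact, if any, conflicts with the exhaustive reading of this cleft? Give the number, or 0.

4

The cleft puts "Felix" in focus and presupposes the open proposition with same thing, recipient, setting (the schematic / Selin / at the quarry).
The exhaustive reading says no other agent fits that background.
Fact (4) shares the background but with agent = Anton; exhaustivity is violated.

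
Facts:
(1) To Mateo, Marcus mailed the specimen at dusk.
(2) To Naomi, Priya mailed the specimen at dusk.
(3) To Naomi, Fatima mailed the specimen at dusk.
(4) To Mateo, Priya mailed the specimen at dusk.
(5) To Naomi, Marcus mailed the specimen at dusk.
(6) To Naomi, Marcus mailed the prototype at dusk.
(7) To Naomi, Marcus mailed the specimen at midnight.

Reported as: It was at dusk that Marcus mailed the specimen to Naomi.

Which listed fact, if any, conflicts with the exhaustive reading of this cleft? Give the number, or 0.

Focus of the cleft: "at dusk" (the setting). Presupposed background: agent = Marcus, thing = the specimen, recipient = Naomi.
Exhaustivity: at dusk is the only setting satisfying that background.
Fact (7) shares the background but with setting = at midnight; exhaustivity is violated.

7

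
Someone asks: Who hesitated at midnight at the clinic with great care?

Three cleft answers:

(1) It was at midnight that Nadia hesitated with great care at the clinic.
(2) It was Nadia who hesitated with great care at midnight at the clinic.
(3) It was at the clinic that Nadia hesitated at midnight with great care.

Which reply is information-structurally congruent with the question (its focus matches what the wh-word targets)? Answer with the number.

The question word "who" targets the subject (agent).
Option (1) clefts "at midnight" — the time, not what was asked.
Option (2) clefts "Nadia" — that matches what the question asks about.
Option (3) clefts "at the clinic" — the location, not what was asked.
So the congruent reply is (2).

2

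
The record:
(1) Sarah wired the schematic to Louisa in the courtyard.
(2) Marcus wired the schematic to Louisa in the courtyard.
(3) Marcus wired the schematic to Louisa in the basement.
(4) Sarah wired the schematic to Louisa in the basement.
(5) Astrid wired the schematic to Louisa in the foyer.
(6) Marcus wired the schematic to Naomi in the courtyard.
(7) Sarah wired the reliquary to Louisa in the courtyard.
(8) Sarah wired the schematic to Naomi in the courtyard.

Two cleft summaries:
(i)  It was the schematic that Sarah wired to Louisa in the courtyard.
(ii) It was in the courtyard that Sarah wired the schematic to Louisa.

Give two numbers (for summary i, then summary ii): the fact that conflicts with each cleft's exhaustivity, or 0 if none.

7, 4

(i): focus "the schematic". Looking for Sarah as agent and Louisa as recipient and in the courtyard as setting with some other thing — fact (7) has the reliquary there. Refuted.
(ii): focus "in the courtyard". Looking for Sarah as agent and the schematic as thing and Louisa as recipient with some other setting — fact (4) has in the basement there. Refuted.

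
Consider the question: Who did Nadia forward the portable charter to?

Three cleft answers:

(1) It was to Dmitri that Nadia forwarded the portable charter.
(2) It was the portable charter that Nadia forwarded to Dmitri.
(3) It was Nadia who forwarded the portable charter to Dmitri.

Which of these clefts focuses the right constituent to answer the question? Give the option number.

1

The question word "who" targets the recipient.
Option (1) clefts "to Dmitri" — that matches what the question asks about.
Option (2) clefts "the portable charter" — the direct object, not what was asked.
Option (3) clefts "Nadia" — the subject (agent), not what was asked.
So the congruent reply is (1).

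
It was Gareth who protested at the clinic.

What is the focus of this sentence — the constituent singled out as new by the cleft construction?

In an it-cleft "It was X that/who ...", the clefted constituent X is the focus; the that/who-clause expresses the presupposed open proposition.
Here the focus is "Gareth". The backgrounded (presupposed) material includes "at the clinic".

Gareth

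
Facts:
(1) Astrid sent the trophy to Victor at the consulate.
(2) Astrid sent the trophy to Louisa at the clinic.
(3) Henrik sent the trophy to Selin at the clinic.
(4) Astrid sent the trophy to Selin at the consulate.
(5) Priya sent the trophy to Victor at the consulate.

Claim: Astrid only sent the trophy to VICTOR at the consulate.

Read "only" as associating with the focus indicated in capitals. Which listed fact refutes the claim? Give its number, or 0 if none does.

The capitals mark "Victor" as focus. So "only" rules out other recipients, with the rest (agent = Astrid, thing = the trophy, setting = at the consulate) as background.
Fact (4) shares the background but differs in recipient (Selin) — a counterexample.

4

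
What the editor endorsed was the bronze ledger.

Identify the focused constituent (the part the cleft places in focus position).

In a pseudo-cleft "What ... was X", the post-copular constituent X is the focus.
Here the focus is "the bronze ledger". The backgrounded (presupposed) material includes "the editor".

the bronze ledger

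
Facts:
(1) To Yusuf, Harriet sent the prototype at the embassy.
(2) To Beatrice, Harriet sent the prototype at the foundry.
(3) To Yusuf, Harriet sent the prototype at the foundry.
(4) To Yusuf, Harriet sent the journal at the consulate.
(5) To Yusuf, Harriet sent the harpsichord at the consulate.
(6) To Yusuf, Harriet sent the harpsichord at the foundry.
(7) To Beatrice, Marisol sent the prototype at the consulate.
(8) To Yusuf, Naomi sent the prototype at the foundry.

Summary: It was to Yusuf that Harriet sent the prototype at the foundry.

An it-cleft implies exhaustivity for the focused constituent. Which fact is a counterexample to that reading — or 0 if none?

2

The cleft puts "Yusuf" in focus and presupposes the open proposition with Harriet as agent and the prototype as thing and at the foundry as setting.
Exhaustivity: Yusuf is the only recipient satisfying that background.
Fact (2) shares the background but with recipient = Beatrice; exhaustivity is violated.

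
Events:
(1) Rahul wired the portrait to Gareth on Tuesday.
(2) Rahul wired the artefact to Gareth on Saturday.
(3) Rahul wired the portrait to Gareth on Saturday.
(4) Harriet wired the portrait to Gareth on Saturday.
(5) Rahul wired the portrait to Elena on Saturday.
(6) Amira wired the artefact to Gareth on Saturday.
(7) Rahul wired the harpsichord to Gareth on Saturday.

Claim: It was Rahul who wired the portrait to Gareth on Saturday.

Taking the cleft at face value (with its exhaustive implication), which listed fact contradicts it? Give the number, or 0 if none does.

The cleft puts "Rahul" in focus and presupposes the open proposition with thing = the portrait, recipient = Gareth, setting = on Saturday.
The exhaustive reading says no other agent fits that background.
Fact (4) shares the background but with agent = Harriet; exhaustivity is violated.

4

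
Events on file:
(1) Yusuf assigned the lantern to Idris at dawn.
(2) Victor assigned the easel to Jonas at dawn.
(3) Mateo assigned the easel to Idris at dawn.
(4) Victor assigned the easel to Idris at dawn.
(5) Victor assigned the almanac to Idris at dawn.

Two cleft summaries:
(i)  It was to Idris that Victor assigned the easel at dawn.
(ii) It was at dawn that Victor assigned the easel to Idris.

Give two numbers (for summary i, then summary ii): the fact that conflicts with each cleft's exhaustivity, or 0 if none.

Summary (i) focuses "Idris" (the recipient); background agent = Victor, thing = the easel, setting = at dawn. Fact (2) matches that background with recipient = Jonas — refutes (i).
Summary (ii) focuses "at dawn" (the setting); background agent = Victor, thing = the easel, recipient = Idris. No fact matches that background with a different setting, so 0.

2, 0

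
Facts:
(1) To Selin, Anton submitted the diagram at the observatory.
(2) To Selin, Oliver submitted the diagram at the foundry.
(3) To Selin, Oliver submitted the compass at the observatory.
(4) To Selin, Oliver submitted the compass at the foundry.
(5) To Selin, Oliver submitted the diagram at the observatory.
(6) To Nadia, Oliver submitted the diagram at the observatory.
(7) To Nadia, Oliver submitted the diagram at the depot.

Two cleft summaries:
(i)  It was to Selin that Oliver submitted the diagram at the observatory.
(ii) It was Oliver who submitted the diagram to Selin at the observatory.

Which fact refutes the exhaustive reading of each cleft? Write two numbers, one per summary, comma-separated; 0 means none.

6, 1

Summary (i) focuses "Selin" (the recipient); background Oliver as agent and the diagram as thing and at the observatory as setting. Fact (6) matches that background with recipient = Nadia — refutes (i).
Summary (ii) focuses "Oliver" (the agent); background the diagram as thing and Selin as recipient and at the observatory as setting. Fact (1) matches that background with agent = Anton — refutes (ii).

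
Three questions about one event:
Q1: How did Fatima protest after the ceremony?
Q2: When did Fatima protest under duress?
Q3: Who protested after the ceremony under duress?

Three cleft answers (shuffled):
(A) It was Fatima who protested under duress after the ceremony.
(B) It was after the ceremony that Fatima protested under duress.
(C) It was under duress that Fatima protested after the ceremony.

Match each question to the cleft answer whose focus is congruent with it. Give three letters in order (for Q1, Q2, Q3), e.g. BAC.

Q1 asks about the manner; cleft (C) focuses "under duress", which is the manner — so Q1 → C.
Q2 asks about the time; cleft (B) focuses "after the ceremony", which is the time — so Q2 → B.
Q3 asks about the subject (agent); cleft (A) focuses "Fatima", which is the subject (agent) — so Q3 → A.
Mapping: Q1→C, Q2→B, Q3→A.

CBA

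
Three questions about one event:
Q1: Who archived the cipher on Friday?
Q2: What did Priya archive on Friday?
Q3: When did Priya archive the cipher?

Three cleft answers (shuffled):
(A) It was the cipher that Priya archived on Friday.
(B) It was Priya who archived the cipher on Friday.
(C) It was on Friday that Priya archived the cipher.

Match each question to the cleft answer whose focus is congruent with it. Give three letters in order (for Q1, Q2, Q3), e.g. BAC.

Q1 asks about the subject (agent); cleft (B) focuses "Priya", which is the subject (agent) — so Q1 → B.
Q2 asks about the direct object; cleft (A) focuses "the cipher", which is the direct object — so Q2 → A.
Q3 asks about the time; cleft (C) focuses "on Friday", which is the time — so Q3 → C.
Mapping: Q1→B, Q2→A, Q3→C.

BAC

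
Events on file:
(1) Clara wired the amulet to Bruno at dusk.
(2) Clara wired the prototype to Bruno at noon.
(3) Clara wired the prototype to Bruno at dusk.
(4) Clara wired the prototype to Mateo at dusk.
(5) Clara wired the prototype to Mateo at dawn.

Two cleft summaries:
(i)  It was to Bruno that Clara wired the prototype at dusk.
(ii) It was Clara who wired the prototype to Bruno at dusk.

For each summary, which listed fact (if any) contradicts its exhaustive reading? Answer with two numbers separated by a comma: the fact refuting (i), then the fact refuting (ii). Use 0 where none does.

4, 0

Summary (i) focuses "Bruno" (the recipient); background Clara as agent and the prototype as thing and at dusk as setting. Fact (4) matches that background with recipient = Mateo — refutes (i).
Summary (ii) focuses "Clara" (the agent); background the prototype as thing and Bruno as recipient and at dusk as setting. No fact matches that background with a different agent, so 0.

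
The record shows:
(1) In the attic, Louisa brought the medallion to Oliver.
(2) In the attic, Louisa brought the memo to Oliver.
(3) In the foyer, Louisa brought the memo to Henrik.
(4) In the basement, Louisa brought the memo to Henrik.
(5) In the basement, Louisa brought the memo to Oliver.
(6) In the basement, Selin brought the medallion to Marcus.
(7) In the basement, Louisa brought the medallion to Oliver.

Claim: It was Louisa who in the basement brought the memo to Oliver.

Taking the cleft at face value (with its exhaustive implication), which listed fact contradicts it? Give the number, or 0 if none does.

0

Focus of the cleft: "Louisa" (the agent). Presupposed background: the memo as thing and Oliver as recipient and in the basement as setting.
The exhaustive reading says no other agent fits that background.
No listed fact matches the background with a different agent. Exhaustivity holds.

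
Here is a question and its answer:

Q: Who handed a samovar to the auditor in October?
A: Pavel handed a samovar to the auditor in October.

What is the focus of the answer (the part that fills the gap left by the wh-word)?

Pavel

The wh-word "who" asks about the subject (agent).
In the answer, "a samovar", "to the auditor" and "in October" are given — repeated from the question.
The constituent filling the subject (agent) gap is "Pavel"; that is the focus and would carry nuclear stress.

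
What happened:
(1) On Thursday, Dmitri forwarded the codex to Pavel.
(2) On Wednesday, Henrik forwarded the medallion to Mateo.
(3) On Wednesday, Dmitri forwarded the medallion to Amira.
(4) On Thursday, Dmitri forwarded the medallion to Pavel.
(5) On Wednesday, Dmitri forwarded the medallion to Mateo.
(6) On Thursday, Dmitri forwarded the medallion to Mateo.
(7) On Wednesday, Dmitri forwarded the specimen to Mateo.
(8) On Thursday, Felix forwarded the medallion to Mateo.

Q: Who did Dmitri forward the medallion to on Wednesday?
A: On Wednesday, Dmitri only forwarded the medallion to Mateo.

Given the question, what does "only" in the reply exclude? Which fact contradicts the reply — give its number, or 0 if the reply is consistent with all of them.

3

Answering "Who did ... to ...?" puts focus on the recipient — here, "Mateo".
So "only" ranges over recipients; the rest (same agent, thing, setting (Dmitri / the medallion / on Wednesday)) is presupposed.
Fact (3) keeps same agent, thing, setting (Dmitri / the medallion / on Wednesday) but has recipient = Amira; that refutes the reply.
(Fact (7) would refute a reading with focus on the thing — but that is not what the question asks.)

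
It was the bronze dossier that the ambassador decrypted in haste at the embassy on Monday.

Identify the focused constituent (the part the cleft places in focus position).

In an it-cleft "It was X that/who ...", the clefted constituent X is the focus; the that/who-clause expresses the presupposed open proposition.
Here the focus is "the bronze dossier". The backgrounded (presupposed) material includes "the ambassador", "on Monday", "in haste" and "at the embassy".

the bronze dossier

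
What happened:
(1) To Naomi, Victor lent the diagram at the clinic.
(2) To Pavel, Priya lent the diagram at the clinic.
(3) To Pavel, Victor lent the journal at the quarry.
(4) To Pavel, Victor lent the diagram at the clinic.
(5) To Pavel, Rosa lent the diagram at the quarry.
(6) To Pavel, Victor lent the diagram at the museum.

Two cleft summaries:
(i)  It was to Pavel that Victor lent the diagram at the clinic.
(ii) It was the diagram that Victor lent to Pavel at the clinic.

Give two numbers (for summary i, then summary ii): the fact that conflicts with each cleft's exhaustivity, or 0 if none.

(i): focus "Pavel". Looking for agent = Victor, thing = the diagram, setting = at the clinic with some other recipient — fact (1) has Naomi there. Refuted.
(ii): focus "the diagram". No fact shares agent = Victor, recipient = Pavel, setting = at the clinic with a different thing. 0.

1, 0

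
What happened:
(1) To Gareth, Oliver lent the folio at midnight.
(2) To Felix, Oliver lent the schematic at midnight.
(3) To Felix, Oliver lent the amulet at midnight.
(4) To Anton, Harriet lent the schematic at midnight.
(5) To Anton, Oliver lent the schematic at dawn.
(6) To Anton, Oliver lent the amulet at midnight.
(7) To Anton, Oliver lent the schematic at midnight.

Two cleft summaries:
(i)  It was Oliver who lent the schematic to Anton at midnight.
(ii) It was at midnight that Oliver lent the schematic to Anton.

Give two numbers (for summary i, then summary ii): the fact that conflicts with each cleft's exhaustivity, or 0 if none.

4, 5

(i): focus "Oliver". Looking for thing = the schematic, recipient = Anton, setting = at midnight with some other agent — fact (4) has Harriet there. Refuted.
(ii): focus "at midnight". Looking for agent = Oliver, thing = the schematic, recipient = Anton with some other setting — fact (5) has at dawn there. Refuted.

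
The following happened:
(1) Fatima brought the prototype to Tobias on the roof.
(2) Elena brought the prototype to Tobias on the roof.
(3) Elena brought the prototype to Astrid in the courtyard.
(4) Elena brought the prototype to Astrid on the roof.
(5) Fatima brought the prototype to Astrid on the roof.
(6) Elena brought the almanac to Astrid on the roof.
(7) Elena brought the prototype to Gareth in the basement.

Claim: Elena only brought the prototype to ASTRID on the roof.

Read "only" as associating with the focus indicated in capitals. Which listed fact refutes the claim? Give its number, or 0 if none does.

Focus (in capitals) is "Astrid" — the recipient. "Only" excludes alternative recipients while holding fixed Elena as agent and the prototype as thing and on the roof as setting.
Fact (2) shares the background but differs in recipient (Tobias) — a counterexample.

2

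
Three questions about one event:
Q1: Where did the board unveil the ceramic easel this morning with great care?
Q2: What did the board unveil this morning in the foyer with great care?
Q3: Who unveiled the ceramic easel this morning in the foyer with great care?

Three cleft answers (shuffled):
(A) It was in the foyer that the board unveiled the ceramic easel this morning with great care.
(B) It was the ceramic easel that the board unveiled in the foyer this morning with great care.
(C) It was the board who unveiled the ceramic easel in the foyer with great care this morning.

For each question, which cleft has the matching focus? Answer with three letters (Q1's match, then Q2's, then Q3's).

ABC

Q1 asks about the location; cleft (A) focuses "in the foyer", which is the location — so Q1 → A.
Q2 asks about the direct object; cleft (B) focuses "the ceramic easel", which is the direct object — so Q2 → B.
Q3 asks about the subject (agent); cleft (C) focuses "the board", which is the subject (agent) — so Q3 → C.
Mapping: Q1→A, Q2→B, Q3→C.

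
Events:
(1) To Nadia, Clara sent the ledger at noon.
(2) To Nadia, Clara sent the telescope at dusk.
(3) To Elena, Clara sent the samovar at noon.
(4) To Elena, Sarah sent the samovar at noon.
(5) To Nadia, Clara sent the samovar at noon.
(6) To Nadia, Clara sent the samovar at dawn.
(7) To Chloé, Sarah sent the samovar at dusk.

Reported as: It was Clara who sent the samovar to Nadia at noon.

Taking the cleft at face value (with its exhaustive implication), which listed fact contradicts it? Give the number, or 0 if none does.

The cleft puts "Clara" in focus and presupposes the open proposition with thing = the samovar, recipient = Nadia, setting = at noon.
Exhaustivity: Clara is the only agent satisfying that background.
Every other fact differs from the presupposition on some backgrounded slot, so none challenges the exhaustivity.

0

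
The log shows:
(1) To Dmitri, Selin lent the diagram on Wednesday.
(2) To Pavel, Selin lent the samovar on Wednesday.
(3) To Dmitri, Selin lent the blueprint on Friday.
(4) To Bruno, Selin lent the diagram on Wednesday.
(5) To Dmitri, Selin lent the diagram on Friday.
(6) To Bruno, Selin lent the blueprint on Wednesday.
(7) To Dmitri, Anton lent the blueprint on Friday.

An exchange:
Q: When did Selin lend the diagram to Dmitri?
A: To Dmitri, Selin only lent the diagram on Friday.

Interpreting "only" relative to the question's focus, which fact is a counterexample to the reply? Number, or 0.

1

The question "When did ...?" targets the setting, so in the reply the focus falls on "on Friday".
So "only" ranges over settings; the rest (Selin as agent and the diagram as thing and Dmitri as recipient) is presupposed.
Fact (1) shares the background with a different setting (on Wednesday) — counterexample.
(Fact (3) would refute a reading with focus on the thing — but that is not what the question asks.)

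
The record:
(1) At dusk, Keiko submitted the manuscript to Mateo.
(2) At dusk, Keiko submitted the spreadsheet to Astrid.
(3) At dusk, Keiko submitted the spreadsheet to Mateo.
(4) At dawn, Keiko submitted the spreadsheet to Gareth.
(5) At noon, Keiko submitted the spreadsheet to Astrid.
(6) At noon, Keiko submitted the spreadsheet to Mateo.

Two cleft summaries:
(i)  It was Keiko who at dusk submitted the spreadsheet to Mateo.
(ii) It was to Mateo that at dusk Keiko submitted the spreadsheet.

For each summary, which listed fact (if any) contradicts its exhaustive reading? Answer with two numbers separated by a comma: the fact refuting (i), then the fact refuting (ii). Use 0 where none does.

Summary (i) focuses "Keiko" (the agent); background thing = the spreadsheet, recipient = Mateo, setting = at dusk. No fact matches that background with a different agent, so 0.
Summary (ii) focuses "Mateo" (the recipient); background agent = Keiko, thing = the spreadsheet, setting = at dusk. Fact (2) matches that background with recipient = Astrid — refutes (ii).

0, 2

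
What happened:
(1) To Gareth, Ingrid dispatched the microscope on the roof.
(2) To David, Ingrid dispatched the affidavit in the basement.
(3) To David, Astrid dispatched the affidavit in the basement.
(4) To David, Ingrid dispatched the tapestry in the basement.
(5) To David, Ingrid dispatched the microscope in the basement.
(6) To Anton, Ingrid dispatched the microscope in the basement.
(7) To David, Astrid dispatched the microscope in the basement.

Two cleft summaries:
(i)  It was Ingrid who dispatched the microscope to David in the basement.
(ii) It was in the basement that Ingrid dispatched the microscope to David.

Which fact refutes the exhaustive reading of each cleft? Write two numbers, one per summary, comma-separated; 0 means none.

(i): focus "Ingrid". Looking for same thing, recipient, setting (the microscope / David / in the basement) with some other agent — fact (7) has Astrid there. Refuted.
(ii): focus "in the basement". No fact shares same agent, thing, recipient (Ingrid / the microscope / David) with a different setting. 0.

7, 0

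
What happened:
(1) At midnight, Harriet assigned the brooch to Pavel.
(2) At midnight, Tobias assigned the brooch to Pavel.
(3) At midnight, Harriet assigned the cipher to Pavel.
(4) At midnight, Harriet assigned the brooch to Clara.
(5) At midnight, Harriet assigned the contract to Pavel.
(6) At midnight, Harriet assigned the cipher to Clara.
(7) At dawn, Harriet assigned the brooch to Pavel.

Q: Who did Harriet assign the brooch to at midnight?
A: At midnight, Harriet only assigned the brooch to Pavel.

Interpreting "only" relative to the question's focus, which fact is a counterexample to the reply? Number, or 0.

Answering "Who did ... to ...?" puts focus on the recipient — here, "Pavel".
So "only" ranges over recipients; the rest (Harriet as agent and the brooch as thing and at midnight as setting) is presupposed.
Fact (4) shares the background with a different recipient (Clara) — counterexample.
(Fact (3) would refute a reading with focus on the thing — but that is not what the question asks.)

4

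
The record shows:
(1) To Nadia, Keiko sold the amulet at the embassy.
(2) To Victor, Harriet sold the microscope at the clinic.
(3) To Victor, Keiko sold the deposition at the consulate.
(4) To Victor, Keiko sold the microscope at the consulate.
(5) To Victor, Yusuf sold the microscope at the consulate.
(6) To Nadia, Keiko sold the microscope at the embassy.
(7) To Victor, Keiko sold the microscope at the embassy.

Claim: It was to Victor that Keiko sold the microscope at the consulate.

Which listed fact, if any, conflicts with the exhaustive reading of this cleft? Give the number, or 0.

0

Focus of the cleft: "Victor" (the recipient). Presupposed background: same agent, thing, setting (Keiko / the microscope / at the consulate).
Exhaustivity: Victor is the only recipient satisfying that background.
Every other fact differs from the presupposition on some backgrounded slot, so none challenges the exhaustivity.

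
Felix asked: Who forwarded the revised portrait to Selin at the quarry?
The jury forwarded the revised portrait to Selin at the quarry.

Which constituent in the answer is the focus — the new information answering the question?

the jury

The wh-word "who" asks about the subject (agent).
In the answer, "the revised portrait", "to Selin" and "at the quarry" are given — repeated from the question.
The constituent filling the subject (agent) gap is "the jury"; that is the focus and would carry nuclear stress.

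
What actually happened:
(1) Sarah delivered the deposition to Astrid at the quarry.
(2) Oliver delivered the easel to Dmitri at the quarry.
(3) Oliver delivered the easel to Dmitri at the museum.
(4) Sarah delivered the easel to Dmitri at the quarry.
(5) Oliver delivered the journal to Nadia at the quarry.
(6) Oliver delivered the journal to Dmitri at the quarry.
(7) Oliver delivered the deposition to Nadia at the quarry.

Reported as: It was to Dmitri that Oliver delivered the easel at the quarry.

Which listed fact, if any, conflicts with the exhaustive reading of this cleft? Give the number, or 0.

0

Focus of the cleft: "Dmitri" (the recipient). Presupposed background: agent = Oliver, thing = the easel, setting = at the quarry.
Exhaustivity: Dmitri is the only recipient satisfying that background.
Every other fact differs from the presupposition on some backgrounded slot, so none challenges the exhaustivity.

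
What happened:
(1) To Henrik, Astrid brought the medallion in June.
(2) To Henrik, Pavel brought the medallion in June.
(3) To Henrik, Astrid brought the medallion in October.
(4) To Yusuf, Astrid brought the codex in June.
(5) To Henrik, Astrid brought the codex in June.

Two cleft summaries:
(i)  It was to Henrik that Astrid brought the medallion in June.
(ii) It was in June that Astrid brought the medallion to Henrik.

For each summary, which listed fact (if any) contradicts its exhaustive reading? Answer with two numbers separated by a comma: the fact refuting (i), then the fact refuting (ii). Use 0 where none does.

(i): focus "Henrik". No fact shares same agent, thing, setting (Astrid / the medallion / in June) with a different recipient. 0.
(ii): focus "in June". Looking for same agent, thing, recipient (Astrid / the medallion / Henrik) with some other setting — fact (3) has in October there. Refuted.

0, 3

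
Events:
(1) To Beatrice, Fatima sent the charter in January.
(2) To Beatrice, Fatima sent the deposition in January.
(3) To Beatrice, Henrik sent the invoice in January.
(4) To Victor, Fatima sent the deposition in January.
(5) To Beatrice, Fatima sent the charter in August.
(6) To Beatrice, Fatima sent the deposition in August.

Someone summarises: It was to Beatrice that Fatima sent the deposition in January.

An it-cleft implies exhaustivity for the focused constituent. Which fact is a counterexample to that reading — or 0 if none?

The cleft puts "Beatrice" in focus and presupposes the open proposition with Fatima as agent and the deposition as thing and in January as setting.
Exhaustivity: Beatrice is the only recipient satisfying that background.
Fact (4) shares the background but with recipient = Victor; exhaustivity is violated.

4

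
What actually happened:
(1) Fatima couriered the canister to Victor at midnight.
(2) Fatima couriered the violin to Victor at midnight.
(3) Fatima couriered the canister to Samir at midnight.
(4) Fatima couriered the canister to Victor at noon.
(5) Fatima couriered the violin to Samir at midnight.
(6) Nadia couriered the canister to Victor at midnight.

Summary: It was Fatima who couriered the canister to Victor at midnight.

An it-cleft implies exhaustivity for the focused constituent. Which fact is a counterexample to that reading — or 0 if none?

6

The cleft puts "Fatima" in focus and presupposes the open proposition with thing = the canister, recipient = Victor, setting = at midnight.
The exhaustive reading says no other agent fits that background.
But fact (6) also has thing = the canister, recipient = Victor, setting = at midnight, with agent = Nadia — so the exhaustive reading fails.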